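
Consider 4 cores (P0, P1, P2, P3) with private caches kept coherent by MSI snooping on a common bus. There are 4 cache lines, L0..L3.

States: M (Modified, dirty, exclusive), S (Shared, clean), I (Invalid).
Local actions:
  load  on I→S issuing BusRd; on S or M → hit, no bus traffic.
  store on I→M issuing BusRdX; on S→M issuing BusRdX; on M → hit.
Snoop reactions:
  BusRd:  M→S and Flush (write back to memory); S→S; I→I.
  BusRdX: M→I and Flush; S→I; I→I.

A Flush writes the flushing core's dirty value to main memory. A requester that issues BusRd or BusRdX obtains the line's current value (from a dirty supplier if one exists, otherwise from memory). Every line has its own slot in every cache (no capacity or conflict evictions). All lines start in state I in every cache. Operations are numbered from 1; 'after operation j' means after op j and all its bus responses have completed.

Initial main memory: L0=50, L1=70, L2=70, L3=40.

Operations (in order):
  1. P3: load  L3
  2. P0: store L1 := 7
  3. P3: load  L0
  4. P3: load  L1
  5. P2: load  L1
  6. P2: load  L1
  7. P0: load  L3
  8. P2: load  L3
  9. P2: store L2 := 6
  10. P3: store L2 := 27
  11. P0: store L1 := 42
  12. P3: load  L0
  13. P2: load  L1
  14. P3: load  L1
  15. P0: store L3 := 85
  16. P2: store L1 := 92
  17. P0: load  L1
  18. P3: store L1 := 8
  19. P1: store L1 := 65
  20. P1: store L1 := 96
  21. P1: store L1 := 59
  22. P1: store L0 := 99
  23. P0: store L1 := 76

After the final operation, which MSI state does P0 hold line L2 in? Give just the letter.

state = I

  op1 P3: load  L3 → I/I/I/S on L3; bus BusRd; mem=40
  op2 P0: store L1 := 7 → M/I/I/I on L1; bus BusRdX; mem=70
  op3 P3: load  L0 → I/I/I/S on L0; bus BusRd; mem=50
  op4 P3: load  L1 → S/I/I/S on L1; bus BusRd Flush; mem=7
  op5 P2: load  L1 → S/I/S/S on L1; bus BusRd; mem=7
  op6 P2: load  L1 → S/I/S/S on L1; bus (none); mem=7
  op7 P0: load  L3 → S/I/I/S on L3; bus BusRd; mem=40
  op8 P2: load  L3 → S/I/S/S on L3; bus BusRd; mem=40
  op9 P2: store L2 := 6 → I/I/M/I on L2; bus BusRdX; mem=70
  op10 P3: store L2 := 27 → I/I/I/M on L2; bus BusRdX Flush; mem=6
  op11 P0: store L1 := 42 → M/I/I/I on L1; bus BusRdX; mem=7
  op12 P3: load  L0 → I/I/I/S on L0; bus (none); mem=50
  op13 P2: load  L1 → S/I/S/I on L1; bus BusRd Flush; mem=42
  op14 P3: load  L1 → S/I/S/S on L1; bus BusRd; mem=42
  op15 P0: store L3 := 85 → M/I/I/I on L3; bus BusRdX; mem=40
  op16 P2: store L1 := 92 → I/I/M/I on L1; bus BusRdX; mem=42
  op17 P0: load  L1 → S/I/S/I on L1; bus BusRd Flush; mem=92
  op18 P3: store L1 := 8 → I/I/I/M on L1; bus BusRdX; mem=92
  op19 P1: store L1 := 65 → I/M/I/I on L1; bus BusRdX Flush; mem=8
  op20 P1: store L1 := 96 → I/M/I/I on L1; bus (none); mem=8
  op21 P1: store L1 := 59 → I/M/I/I on L1; bus (none); mem=8
  op22 P1: store L0 := 99 → I/M/I/I on L0; bus BusRdX; mem=50
  op23 P0: store L1 := 76 → M/I/I/I on L1; bus BusRdX Flush; mem=59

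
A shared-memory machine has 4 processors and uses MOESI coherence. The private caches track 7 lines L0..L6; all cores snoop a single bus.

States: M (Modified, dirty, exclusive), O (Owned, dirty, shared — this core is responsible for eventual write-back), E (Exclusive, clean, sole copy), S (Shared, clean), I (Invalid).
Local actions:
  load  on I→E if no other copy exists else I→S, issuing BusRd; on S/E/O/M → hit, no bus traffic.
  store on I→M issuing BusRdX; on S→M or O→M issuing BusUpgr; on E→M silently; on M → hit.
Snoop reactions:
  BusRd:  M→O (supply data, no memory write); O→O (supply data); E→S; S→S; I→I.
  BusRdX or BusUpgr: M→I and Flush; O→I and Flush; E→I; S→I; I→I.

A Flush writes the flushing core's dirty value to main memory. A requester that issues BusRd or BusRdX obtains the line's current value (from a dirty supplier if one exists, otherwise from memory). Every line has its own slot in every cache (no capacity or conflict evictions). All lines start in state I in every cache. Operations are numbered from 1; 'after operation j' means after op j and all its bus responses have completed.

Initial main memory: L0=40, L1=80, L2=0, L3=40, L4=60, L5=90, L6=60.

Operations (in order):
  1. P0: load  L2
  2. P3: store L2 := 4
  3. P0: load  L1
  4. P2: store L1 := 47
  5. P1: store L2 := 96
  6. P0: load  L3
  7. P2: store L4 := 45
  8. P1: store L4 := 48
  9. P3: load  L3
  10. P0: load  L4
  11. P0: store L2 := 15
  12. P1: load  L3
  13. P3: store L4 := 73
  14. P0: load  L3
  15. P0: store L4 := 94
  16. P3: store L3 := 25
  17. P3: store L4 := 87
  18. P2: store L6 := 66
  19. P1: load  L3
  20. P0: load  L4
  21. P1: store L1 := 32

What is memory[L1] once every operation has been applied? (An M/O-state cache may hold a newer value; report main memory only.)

  op1 P0: load  L2 → E/I/I/I on L2; bus BusRd; mem=0
  op2 P3: store L2 := 4 → I/I/I/M on L2; bus BusRdX; mem=0
  op3 P0: load  L1 → E/I/I/I on L1; bus BusRd; mem=80
  op4 P2: store L1 := 47 → I/I/M/I on L1; bus BusRdX; mem=80
  op5 P1: store L2 := 96 → I/M/I/I on L2; bus BusRdX Flush; mem=4
  op6 P0: load  L3 → E/I/I/I on L3; bus BusRd; mem=40
  op7 P2: store L4 := 45 → I/I/M/I on L4; bus BusRdX; mem=60
  op8 P1: store L4 := 48 → I/M/I/I on L4; bus BusRdX Flush; mem=45
  op9 P3: load  L3 → S/I/I/S on L3; bus BusRd; mem=40
  op10 P0: load  L4 → S/O/I/I on L4; bus BusRd; mem=45
  op11 P0: store L2 := 15 → M/I/I/I on L2; bus BusRdX Flush; mem=96
  op12 P1: load  L3 → S/S/I/S on L3; bus BusRd; mem=40
  op13 P3: store L4 := 73 → I/I/I/M on L4; bus BusRdX Flush; mem=48
  op14 P0: load  L3 → S/S/I/S on L3; bus (none); mem=40
  op15 P0: store L4 := 94 → M/I/I/I on L4; bus BusRdX Flush; mem=73
  op16 P3: store L3 := 25 → I/I/I/M on L3; bus BusUpgr; mem=40
  op17 P3: store L4 := 87 → I/I/I/M on L4; bus BusRdX Flush; mem=94
  op18 P2: store L6 := 66 → I/I/M/I on L6; bus BusRdX; mem=60
  op19 P1: load  L3 → I/S/I/O on L3; bus BusRd; mem=40
  op20 P0: load  L4 → S/I/I/O on L4; bus BusRd; mem=94
  op21 P1: store L1 := 32 → I/M/I/I on L1; bus BusRdX Flush; mem=47

memory[L1] = 47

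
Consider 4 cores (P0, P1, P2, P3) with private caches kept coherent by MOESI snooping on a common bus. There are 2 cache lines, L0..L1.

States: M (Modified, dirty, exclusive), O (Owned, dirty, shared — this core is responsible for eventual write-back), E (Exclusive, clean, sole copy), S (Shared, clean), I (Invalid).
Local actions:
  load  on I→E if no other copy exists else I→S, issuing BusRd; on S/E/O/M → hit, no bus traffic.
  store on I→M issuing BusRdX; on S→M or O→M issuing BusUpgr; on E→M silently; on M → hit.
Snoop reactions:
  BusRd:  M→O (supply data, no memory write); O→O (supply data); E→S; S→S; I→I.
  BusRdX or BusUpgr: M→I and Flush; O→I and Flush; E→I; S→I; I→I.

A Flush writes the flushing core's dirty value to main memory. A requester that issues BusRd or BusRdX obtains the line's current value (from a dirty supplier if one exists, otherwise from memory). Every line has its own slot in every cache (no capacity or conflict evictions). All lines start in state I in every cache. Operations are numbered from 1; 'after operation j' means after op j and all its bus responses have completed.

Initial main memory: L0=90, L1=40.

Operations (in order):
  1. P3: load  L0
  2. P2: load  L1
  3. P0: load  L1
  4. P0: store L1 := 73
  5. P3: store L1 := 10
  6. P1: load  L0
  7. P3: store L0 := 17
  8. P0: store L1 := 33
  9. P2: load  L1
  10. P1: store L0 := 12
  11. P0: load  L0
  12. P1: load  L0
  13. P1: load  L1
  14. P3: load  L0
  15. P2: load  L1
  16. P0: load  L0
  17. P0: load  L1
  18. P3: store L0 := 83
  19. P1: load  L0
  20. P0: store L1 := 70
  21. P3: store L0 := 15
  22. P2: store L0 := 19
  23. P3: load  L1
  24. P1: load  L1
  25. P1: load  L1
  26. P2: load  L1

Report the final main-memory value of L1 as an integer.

step 1: P3: load  L0  ⟶  IIIE  (L0)  txn=BusRd  M[L0]=90
step 2: P2: load  L1  ⟶  IIEI  (L1)  txn=BusRd  M[L1]=40
step 3: P0: load  L1  ⟶  SISI  (L1)  txn=BusRd  M[L1]=40
step 4: P0: store L1 := 73  ⟶  MIII  (L1)  txn=BusUpgr  M[L1]=40
step 5: P3: store L1 := 10  ⟶  IIIM  (L1)  txn=BusRdX+Flush  M[L1]=73
step 6: P1: load  L0  ⟶  ISIS  (L0)  txn=BusRd  M[L0]=90
step 7: P3: store L0 := 17  ⟶  IIIM  (L0)  txn=BusUpgr  M[L0]=90
step 8: P0: store L1 := 33  ⟶  MIII  (L1)  txn=BusRdX+Flush  M[L1]=10
step 9: P2: load  L1  ⟶  OISI  (L1)  txn=BusRd  M[L1]=10
step 10: P1: store L0 := 12  ⟶  IMII  (L0)  txn=BusRdX+Flush  M[L0]=17
step 11: P0: load  L0  ⟶  SOII  (L0)  txn=BusRd  M[L0]=17
step 12: P1: load  L0  ⟶  SOII  (L0)  txn=∅  M[L0]=17
step 13: P1: load  L1  ⟶  OSSI  (L1)  txn=BusRd  M[L1]=10
step 14: P3: load  L0  ⟶  SOIS  (L0)  txn=BusRd  M[L0]=17
step 15: P2: load  L1  ⟶  OSSI  (L1)  txn=∅  M[L1]=10
step 16: P0: load  L0  ⟶  SOIS  (L0)  txn=∅  M[L0]=17
step 17: P0: load  L1  ⟶  OSSI  (L1)  txn=∅  M[L1]=10
step 18: P3: store L0 := 83  ⟶  IIIM  (L0)  txn=BusUpgr+Flush  M[L0]=12
step 19: P1: load  L0  ⟶  ISIO  (L0)  txn=BusRd  M[L0]=12
step 20: P0: store L1 := 70  ⟶  MIII  (L1)  txn=BusUpgr  M[L1]=10
step 21: P3: store L0 := 15  ⟶  IIIM  (L0)  txn=BusUpgr  M[L0]=12
step 22: P2: store L0 := 19  ⟶  IIMI  (L0)  txn=BusRdX+Flush  M[L0]=15
step 23: P3: load  L1  ⟶  OIIS  (L1)  txn=BusRd  M[L1]=10
step 24: P1: load  L1  ⟶  OSIS  (L1)  txn=BusRd  M[L1]=10
step 25: P1: load  L1  ⟶  OSIS  (L1)  txn=∅  M[L1]=10
step 26: P2: load  L1  ⟶  OSSS  (L1)  txn=BusRd  M[L1]=10

memory[L1] = 10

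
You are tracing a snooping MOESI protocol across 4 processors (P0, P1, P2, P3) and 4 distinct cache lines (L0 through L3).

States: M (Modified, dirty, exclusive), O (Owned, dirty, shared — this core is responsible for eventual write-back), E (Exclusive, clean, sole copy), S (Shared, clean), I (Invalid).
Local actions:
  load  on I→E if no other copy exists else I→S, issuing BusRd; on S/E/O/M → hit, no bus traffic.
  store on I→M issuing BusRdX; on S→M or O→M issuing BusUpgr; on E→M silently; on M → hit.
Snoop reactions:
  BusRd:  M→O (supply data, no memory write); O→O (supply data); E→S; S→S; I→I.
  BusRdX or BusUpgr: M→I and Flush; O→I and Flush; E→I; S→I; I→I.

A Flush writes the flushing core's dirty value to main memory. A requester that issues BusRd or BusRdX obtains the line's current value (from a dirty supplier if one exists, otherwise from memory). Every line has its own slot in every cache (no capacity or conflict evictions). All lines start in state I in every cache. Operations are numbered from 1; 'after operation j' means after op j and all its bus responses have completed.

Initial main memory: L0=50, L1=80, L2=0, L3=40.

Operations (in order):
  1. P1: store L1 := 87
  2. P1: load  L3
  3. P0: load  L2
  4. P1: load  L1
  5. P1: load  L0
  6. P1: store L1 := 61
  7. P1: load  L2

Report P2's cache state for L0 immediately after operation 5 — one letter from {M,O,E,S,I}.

[1] P1: store L1 := 87 | P0:I, P1:M(87), P2:I, P3:I | bus: BusRdX
[2] P1: load  L3 | P0:I, P1:E(40), P2:I, P3:I | bus: BusRd
[3] P0: load  L2 | P0:E(0), P1:I, P2:I, P3:I | bus: BusRd
[4] P1: load  L1 | P0:I, P1:M(87), P2:I, P3:I | bus: none
[5] P1: load  L0 | P0:I, P1:E(50), P2:I, P3:I | bus: BusRd
[6] P1: store L1 := 61 | P0:I, P1:M(61), P2:I, P3:I | bus: none
[7] P1: load  L2 | P0:S(0), P1:S(0), P2:I, P3:I | bus: BusRd

state = I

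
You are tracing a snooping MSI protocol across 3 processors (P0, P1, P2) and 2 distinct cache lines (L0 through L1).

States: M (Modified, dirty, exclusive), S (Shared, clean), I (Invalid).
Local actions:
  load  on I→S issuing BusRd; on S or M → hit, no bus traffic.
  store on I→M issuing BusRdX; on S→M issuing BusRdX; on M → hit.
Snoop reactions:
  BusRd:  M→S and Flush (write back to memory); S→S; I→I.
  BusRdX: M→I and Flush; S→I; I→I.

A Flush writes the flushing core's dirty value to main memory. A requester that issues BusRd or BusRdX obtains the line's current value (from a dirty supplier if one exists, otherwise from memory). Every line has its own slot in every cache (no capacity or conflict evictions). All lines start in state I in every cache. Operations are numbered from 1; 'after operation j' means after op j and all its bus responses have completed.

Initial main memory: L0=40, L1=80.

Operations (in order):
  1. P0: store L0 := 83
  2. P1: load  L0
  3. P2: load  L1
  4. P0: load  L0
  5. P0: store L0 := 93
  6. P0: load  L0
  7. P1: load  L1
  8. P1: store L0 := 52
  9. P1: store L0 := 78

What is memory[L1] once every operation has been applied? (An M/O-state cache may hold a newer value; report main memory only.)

memory[L1] = 80

1. P0: store L0 := 83  bus=[BusRdX]  L0: P0=M P1=I P2=I  mem[L0]=40
2. P1: load  L0  bus=[BusRd,Flush]  L0: P0=S P1=S P2=I  mem[L0]=83
3. P2: load  L1  bus=[BusRd]  L1: P0=I P1=I P2=S  mem[L1]=80
4. P0: load  L0  bus=[-]  L0: P0=S P1=S P2=I  mem[L0]=83
5. P0: store L0 := 93  bus=[BusRdX]  L0: P0=M P1=I P2=I  mem[L0]=83
6. P0: load  L0  bus=[-]  L0: P0=M P1=I P2=I  mem[L0]=83
7. P1: load  L1  bus=[BusRd]  L1: P0=I P1=S P2=S  mem[L1]=80
8. P1: store L0 := 52  bus=[BusRdX,Flush]  L0: P0=I P1=M P2=I  mem[L0]=93
9. P1: store L0 := 78  bus=[-]  L0: P0=I P1=M P2=I  mem[L0]=93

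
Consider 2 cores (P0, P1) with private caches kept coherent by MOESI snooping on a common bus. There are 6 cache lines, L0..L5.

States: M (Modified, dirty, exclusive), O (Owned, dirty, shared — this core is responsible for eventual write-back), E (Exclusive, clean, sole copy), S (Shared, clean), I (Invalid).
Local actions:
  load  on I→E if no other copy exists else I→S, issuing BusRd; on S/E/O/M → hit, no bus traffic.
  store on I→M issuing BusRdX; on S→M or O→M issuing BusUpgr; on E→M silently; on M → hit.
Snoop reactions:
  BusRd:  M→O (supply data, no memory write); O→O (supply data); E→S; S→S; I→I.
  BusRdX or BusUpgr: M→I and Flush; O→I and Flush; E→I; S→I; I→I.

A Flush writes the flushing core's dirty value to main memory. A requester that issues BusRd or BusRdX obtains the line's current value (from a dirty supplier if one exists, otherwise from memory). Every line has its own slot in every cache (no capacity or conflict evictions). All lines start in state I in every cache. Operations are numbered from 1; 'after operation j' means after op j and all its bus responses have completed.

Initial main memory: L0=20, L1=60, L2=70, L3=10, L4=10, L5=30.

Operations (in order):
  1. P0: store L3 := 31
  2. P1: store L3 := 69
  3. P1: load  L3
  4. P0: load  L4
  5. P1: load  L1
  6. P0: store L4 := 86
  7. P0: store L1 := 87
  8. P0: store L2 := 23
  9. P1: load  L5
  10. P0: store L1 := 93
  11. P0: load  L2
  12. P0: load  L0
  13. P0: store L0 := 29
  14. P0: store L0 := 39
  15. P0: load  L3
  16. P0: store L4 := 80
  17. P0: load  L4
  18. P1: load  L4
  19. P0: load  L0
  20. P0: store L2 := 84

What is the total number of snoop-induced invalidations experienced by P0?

invalidations = 1

1. P0: store L3 := 31  bus=[BusRdX]  L3: P0=M P1=I  mem[L3]=10
2. P1: store L3 := 69  bus=[BusRdX,Flush]  L3: P0=I P1=M  mem[L3]=31
3. P1: load  L3  bus=[-]  L3: P0=I P1=M  mem[L3]=31
4. P0: load  L4  bus=[BusRd]  L4: P0=E P1=I  mem[L4]=10
5. P1: load  L1  bus=[BusRd]  L1: P0=I P1=E  mem[L1]=60
6. P0: store L4 := 86  bus=[-]  L4: P0=M P1=I  mem[L4]=10
7. P0: store L1 := 87  bus=[BusRdX]  L1: P0=M P1=I  mem[L1]=60
8. P0: store L2 := 23  bus=[BusRdX]  L2: P0=M P1=I  mem[L2]=70
9. P1: load  L5  bus=[BusRd]  L5: P0=I P1=E  mem[L5]=30
10. P0: store L1 := 93  bus=[-]  L1: P0=M P1=I  mem[L1]=60
11. P0: load  L2  bus=[-]  L2: P0=M P1=I  mem[L2]=70
12. P0: load  L0  bus=[BusRd]  L0: P0=E P1=I  mem[L0]=20
13. P0: store L0 := 29  bus=[-]  L0: P0=M P1=I  mem[L0]=20
14. P0: store L0 := 39  bus=[-]  L0: P0=M P1=I  mem[L0]=20
15. P0: load  L3  bus=[BusRd]  L3: P0=S P1=O  mem[L3]=31
16. P0: store L4 := 80  bus=[-]  L4: P0=M P1=I  mem[L4]=10
17. P0: load  L4  bus=[-]  L4: P0=M P1=I  mem[L4]=10
18. P1: load  L4  bus=[BusRd]  L4: P0=O P1=S  mem[L4]=10
19. P0: load  L0  bus=[-]  L0: P0=M P1=I  mem[L0]=20
20. P0: store L2 := 84  bus=[-]  L2: P0=M P1=I  mem[L2]=70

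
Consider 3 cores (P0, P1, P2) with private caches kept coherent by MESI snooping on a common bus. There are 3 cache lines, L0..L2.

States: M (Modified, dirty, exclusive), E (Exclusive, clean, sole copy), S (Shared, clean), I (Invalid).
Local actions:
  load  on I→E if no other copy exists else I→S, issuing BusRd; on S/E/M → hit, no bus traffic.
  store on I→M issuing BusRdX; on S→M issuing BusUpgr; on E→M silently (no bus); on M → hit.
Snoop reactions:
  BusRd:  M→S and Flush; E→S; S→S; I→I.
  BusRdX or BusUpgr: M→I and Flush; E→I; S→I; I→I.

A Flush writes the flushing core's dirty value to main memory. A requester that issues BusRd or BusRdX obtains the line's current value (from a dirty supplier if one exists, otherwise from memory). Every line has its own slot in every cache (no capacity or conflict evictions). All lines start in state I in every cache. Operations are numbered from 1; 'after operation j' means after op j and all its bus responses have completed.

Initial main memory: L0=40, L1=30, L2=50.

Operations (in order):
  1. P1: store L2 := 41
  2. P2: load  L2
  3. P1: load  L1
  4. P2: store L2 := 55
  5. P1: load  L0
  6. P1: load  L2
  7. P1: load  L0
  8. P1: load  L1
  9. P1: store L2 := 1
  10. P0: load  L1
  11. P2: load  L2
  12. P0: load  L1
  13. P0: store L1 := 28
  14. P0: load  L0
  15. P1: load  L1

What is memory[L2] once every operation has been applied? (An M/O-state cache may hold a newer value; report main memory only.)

memory[L2] = 1

1. P1: store L2 := 41  bus=[BusRdX]  L2: P0=I P1=M P2=I  mem[L2]=50
2. P2: load  L2  bus=[BusRd,Flush]  L2: P0=I P1=S P2=S  mem[L2]=41
3. P1: load  L1  bus=[BusRd]  L1: P0=I P1=E P2=I  mem[L1]=30
4. P2: store L2 := 55  bus=[BusUpgr]  L2: P0=I P1=I P2=M  mem[L2]=41
5. P1: load  L0  bus=[BusRd]  L0: P0=I P1=E P2=I  mem[L0]=40
6. P1: load  L2  bus=[BusRd,Flush]  L2: P0=I P1=S P2=S  mem[L2]=55
7. P1: load  L0  bus=[-]  L0: P0=I P1=E P2=I  mem[L0]=40
8. P1: load  L1  bus=[-]  L1: P0=I P1=E P2=I  mem[L1]=30
9. P1: store L2 := 1  bus=[BusUpgr]  L2: P0=I P1=M P2=I  mem[L2]=55
10. P0: load  L1  bus=[BusRd]  L1: P0=S P1=S P2=I  mem[L1]=30
11. P2: load  L2  bus=[BusRd,Flush]  L2: P0=I P1=S P2=S  mem[L2]=1
12. P0: load  L1  bus=[-]  L1: P0=S P1=S P2=I  mem[L1]=30
13. P0: store L1 := 28  bus=[BusUpgr]  L1: P0=M P1=I P2=I  mem[L1]=30
14. P0: load  L0  bus=[BusRd]  L0: P0=S P1=S P2=I  mem[L0]=40
15. P1: load  L1  bus=[BusRd,Flush]  L1: P0=S P1=S P2=I  mem[L1]=28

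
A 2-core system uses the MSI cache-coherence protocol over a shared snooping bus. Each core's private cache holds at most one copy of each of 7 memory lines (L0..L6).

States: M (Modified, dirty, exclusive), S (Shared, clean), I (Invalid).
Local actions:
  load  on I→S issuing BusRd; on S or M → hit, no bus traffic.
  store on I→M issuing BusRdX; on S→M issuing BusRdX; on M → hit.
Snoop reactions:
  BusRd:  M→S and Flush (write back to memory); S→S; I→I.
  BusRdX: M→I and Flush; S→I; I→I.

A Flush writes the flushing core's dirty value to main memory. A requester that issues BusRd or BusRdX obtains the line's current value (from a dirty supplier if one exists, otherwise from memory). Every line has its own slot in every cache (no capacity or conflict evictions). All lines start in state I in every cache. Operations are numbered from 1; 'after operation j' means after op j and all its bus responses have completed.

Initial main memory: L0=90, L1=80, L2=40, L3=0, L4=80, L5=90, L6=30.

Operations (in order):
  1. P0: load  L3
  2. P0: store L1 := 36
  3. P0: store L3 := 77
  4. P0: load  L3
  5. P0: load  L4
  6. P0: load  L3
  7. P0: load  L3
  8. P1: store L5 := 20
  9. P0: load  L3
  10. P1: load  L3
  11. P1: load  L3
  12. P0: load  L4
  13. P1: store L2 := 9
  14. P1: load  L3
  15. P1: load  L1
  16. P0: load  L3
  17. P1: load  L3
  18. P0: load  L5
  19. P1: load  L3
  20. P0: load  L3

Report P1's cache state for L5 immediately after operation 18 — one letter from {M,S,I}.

1. P0: load  L3  bus=[BusRd]  L3: P0=S P1=I  mem[L3]=0
2. P0: store L1 := 36  bus=[BusRdX]  L1: P0=M P1=I  mem[L1]=80
3. P0: store L3 := 77  bus=[BusRdX]  L3: P0=M P1=I  mem[L3]=0
4. P0: load  L3  bus=[-]  L3: P0=M P1=I  mem[L3]=0
5. P0: load  L4  bus=[BusRd]  L4: P0=S P1=I  mem[L4]=80
6. P0: load  L3  bus=[-]  L3: P0=M P1=I  mem[L3]=0
7. P0: load  L3  bus=[-]  L3: P0=M P1=I  mem[L3]=0
8. P1: store L5 := 20  bus=[BusRdX]  L5: P0=I P1=M  mem[L5]=90
9. P0: load  L3  bus=[-]  L3: P0=M P1=I  mem[L3]=0
10. P1: load  L3  bus=[BusRd,Flush]  L3: P0=S P1=S  mem[L3]=77
11. P1: load  L3  bus=[-]  L3: P0=S P1=S  mem[L3]=77
12. P0: load  L4  bus=[-]  L4: P0=S P1=I  mem[L4]=80
13. P1: store L2 := 9  bus=[BusRdX]  L2: P0=I P1=M  mem[L2]=40
14. P1: load  L3  bus=[-]  L3: P0=S P1=S  mem[L3]=77
15. P1: load  L1  bus=[BusRd,Flush]  L1: P0=S P1=S  mem[L1]=36
16. P0: load  L3  bus=[-]  L3: P0=S P1=S  mem[L3]=77
17. P1: load  L3  bus=[-]  L3: P0=S P1=S  mem[L3]=77
18. P0: load  L5  bus=[BusRd,Flush]  L5: P0=S P1=S  mem[L5]=20
19. P1: load  L3  bus=[-]  L3: P0=S P1=S  mem[L3]=77
20. P0: load  L3  bus=[-]  L3: P0=S P1=S  mem[L3]=77

state = S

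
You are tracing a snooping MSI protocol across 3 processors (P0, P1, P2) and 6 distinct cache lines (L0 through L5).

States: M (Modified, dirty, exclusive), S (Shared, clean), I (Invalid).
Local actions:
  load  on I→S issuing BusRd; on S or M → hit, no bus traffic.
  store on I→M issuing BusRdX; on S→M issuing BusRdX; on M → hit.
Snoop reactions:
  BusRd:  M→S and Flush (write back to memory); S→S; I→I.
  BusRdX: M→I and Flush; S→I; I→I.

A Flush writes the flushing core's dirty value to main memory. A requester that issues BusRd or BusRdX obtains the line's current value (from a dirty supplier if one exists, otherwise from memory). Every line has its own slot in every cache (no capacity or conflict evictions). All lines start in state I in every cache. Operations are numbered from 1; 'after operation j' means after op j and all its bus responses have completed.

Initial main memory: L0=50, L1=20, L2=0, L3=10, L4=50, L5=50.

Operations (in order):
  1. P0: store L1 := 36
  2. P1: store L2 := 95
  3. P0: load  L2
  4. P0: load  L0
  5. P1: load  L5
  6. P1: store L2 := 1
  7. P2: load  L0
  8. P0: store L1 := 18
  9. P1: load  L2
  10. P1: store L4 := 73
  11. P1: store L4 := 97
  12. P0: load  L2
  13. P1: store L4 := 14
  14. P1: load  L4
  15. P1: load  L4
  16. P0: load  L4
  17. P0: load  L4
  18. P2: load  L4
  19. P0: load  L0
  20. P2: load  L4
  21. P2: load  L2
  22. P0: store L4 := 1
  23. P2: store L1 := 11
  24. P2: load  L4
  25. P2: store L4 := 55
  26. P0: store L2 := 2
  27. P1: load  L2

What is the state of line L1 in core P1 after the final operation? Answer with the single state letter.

[1] P0: store L1 := 36 | P0:M(36), P1:I, P2:I | bus: BusRdX
[2] P1: store L2 := 95 | P0:I, P1:M(95), P2:I | bus: BusRdX
[3] P0: load  L2 | P0:S(95), P1:S(95), P2:I | bus: BusRd,Flush
[4] P0: load  L0 | P0:S(50), P1:I, P2:I | bus: BusRd
[5] P1: load  L5 | P0:I, P1:S(50), P2:I | bus: BusRd
[6] P1: store L2 := 1 | P0:I, P1:M(1), P2:I | bus: BusRdX
[7] P2: load  L0 | P0:S(50), P1:I, P2:S(50) | bus: BusRd
[8] P0: store L1 := 18 | P0:M(18), P1:I, P2:I | bus: none
[9] P1: load  L2 | P0:I, P1:M(1), P2:I | bus: none
[10] P1: store L4 := 73 | P0:I, P1:M(73), P2:I | bus: BusRdX
[11] P1: store L4 := 97 | P0:I, P1:M(97), P2:I | bus: none
[12] P0: load  L2 | P0:S(1), P1:S(1), P2:I | bus: BusRd,Flush
[13] P1: store L4 := 14 | P0:I, P1:M(14), P2:I | bus: none
[14] P1: load  L4 | P0:I, P1:M(14), P2:I | bus: none
[15] P1: load  L4 | P0:I, P1:M(14), P2:I | bus: none
[16] P0: load  L4 | P0:S(14), P1:S(14), P2:I | bus: BusRd,Flush
[17] P0: load  L4 | P0:S(14), P1:S(14), P2:I | bus: none
[18] P2: load  L4 | P0:S(14), P1:S(14), P2:S(14) | bus: BusRd
[19] P0: load  L0 | P0:S(50), P1:I, P2:S(50) | bus: none
[20] P2: load  L4 | P0:S(14), P1:S(14), P2:S(14) | bus: none
[21] P2: load  L2 | P0:S(1), P1:S(1), P2:S(1) | bus: BusRd
[22] P0: store L4 := 1 | P0:M(1), P1:I, P2:I | bus: BusRdX
[23] P2: store L1 := 11 | P0:I, P1:I, P2:M(11) | bus: BusRdX,Flush
[24] P2: load  L4 | P0:S(1), P1:I, P2:S(1) | bus: BusRd,Flush
[25] P2: store L4 := 55 | P0:I, P1:I, P2:M(55) | bus: BusRdX
[26] P0: store L2 := 2 | P0:M(2), P1:I, P2:I | bus: BusRdX
[27] P1: load  L2 | P0:S(2), P1:S(2), P2:I | bus: BusRd,Flush

state = I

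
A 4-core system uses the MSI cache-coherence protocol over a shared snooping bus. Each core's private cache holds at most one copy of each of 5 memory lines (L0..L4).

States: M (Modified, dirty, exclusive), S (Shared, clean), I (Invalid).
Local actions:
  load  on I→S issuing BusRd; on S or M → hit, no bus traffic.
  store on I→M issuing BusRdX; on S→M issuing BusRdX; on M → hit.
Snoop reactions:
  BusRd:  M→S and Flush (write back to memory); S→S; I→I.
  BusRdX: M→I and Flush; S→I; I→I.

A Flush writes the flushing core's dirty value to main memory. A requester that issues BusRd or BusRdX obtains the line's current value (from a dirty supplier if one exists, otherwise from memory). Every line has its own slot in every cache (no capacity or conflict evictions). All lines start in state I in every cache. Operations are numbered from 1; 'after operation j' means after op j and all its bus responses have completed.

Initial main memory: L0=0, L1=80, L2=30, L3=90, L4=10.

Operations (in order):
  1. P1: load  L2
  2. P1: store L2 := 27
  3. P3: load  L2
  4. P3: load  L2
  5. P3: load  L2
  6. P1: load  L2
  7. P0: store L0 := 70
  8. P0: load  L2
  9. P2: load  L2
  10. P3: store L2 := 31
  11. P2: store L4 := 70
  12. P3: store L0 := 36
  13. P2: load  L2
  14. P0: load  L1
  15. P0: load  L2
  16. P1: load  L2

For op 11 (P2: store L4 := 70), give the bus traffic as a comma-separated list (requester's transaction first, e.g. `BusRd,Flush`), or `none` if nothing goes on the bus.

bus = BusRdX

  op1 P1: load  L2 → I/S/I/I on L2; bus BusRd; mem=30
  op2 P1: store L2 := 27 → I/M/I/I on L2; bus BusRdX; mem=30
  op3 P3: load  L2 → I/S/I/S on L2; bus BusRd Flush; mem=27
  op4 P3: load  L2 → I/S/I/S on L2; bus (none); mem=27
  op5 P3: load  L2 → I/S/I/S on L2; bus (none); mem=27
  op6 P1: load  L2 → I/S/I/S on L2; bus (none); mem=27
  op7 P0: store L0 := 70 → M/I/I/I on L0; bus BusRdX; mem=0
  op8 P0: load  L2 → S/S/I/S on L2; bus BusRd; mem=27
  op9 P2: load  L2 → S/S/S/S on L2; bus BusRd; mem=27
  op10 P3: store L2 := 31 → I/I/I/M on L2; bus BusRdX; mem=27
  op11 P2: store L4 := 70 → I/I/M/I on L4; bus BusRdX; mem=10
  op12 P3: store L0 := 36 → I/I/I/M on L0; bus BusRdX Flush; mem=70
  op13 P2: load  L2 → I/I/S/S on L2; bus BusRd Flush; mem=31
  op14 P0: load  L1 → S/I/I/I on L1; bus BusRd; mem=80
  op15 P0: load  L2 → S/I/S/S on L2; bus BusRd; mem=31
  op16 P1: load  L2 → S/S/S/S on L2; bus BusRd; mem=31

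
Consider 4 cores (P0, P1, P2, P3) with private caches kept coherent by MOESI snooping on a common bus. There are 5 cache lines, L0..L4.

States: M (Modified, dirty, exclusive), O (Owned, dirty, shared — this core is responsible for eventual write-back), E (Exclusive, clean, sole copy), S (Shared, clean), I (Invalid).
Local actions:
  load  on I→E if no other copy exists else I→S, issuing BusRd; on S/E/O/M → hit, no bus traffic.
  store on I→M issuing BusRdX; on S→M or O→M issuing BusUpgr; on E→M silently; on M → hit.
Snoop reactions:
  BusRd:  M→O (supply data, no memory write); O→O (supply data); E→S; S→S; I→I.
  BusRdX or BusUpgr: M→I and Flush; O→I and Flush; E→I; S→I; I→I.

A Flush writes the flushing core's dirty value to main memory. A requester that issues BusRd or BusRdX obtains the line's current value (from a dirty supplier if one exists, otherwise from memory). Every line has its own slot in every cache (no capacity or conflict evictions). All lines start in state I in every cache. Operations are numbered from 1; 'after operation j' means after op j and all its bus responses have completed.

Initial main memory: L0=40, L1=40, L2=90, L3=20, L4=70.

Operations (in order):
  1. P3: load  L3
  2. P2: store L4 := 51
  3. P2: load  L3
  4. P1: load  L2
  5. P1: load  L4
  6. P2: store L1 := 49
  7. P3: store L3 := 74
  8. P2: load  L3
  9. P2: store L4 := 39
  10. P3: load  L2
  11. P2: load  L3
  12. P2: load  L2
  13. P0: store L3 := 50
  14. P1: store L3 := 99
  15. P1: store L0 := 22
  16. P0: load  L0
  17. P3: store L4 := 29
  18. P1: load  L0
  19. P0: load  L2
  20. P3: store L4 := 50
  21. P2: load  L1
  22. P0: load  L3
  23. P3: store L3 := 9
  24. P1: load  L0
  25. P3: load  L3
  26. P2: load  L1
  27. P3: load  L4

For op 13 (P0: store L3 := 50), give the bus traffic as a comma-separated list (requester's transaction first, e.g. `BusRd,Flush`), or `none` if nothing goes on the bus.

1. P3: load  L3  bus=[BusRd]  L3: P0=I P1=I P2=I P3=E  mem[L3]=20
2. P2: store L4 := 51  bus=[BusRdX]  L4: P0=I P1=I P2=M P3=I  mem[L4]=70
3. P2: load  L3  bus=[BusRd]  L3: P0=I P1=I P2=S P3=S  mem[L3]=20
4. P1: load  L2  bus=[BusRd]  L2: P0=I P1=E P2=I P3=I  mem[L2]=90
5. P1: load  L4  bus=[BusRd]  L4: P0=I P1=S P2=O P3=I  mem[L4]=70
6. P2: store L1 := 49  bus=[BusRdX]  L1: P0=I P1=I P2=M P3=I  mem[L1]=40
7. P3: store L3 := 74  bus=[BusUpgr]  L3: P0=I P1=I P2=I P3=M  mem[L3]=20
8. P2: load  L3  bus=[BusRd]  L3: P0=I P1=I P2=S P3=O  mem[L3]=20
9. P2: store L4 := 39  bus=[BusUpgr]  L4: P0=I P1=I P2=M P3=I  mem[L4]=70
10. P3: load  L2  bus=[BusRd]  L2: P0=I P1=S P2=I P3=S  mem[L2]=90
11. P2: load  L3  bus=[-]  L3: P0=I P1=I P2=S P3=O  mem[L3]=20
12. P2: load  L2  bus=[BusRd]  L2: P0=I P1=S P2=S P3=S  mem[L2]=90
13. P0: store L3 := 50  bus=[BusRdX,Flush]  L3: P0=M P1=I P2=I P3=I  mem[L3]=74
14. P1: store L3 := 99  bus=[BusRdX,Flush]  L3: P0=I P1=M P2=I P3=I  mem[L3]=50
15. P1: store L0 := 22  bus=[BusRdX]  L0: P0=I P1=M P2=I P3=I  mem[L0]=40
16. P0: load  L0  bus=[BusRd]  L0: P0=S P1=O P2=I P3=I  mem[L0]=40
17. P3: store L4 := 29  bus=[BusRdX,Flush]  L4: P0=I P1=I P2=I P3=M  mem[L4]=39
18. P1: load  L0  bus=[-]  L0: P0=S P1=O P2=I P3=I  mem[L0]=40
19. P0: load  L2  bus=[BusRd]  L2: P0=S P1=S P2=S P3=S  mem[L2]=90
20. P3: store L4 := 50  bus=[-]  L4: P0=I P1=I P2=I P3=M  mem[L4]=39
21. P2: load  L1  bus=[-]  L1: P0=I P1=I P2=M P3=I  mem[L1]=40
22. P0: load  L3  bus=[BusRd]  L3: P0=S P1=O P2=I P3=I  mem[L3]=50
23. P3: store L3 := 9  bus=[BusRdX,Flush]  L3: P0=I P1=I P2=I P3=M  mem[L3]=99
24. P1: load  L0  bus=[-]  L0: P0=S P1=O P2=I P3=I  mem[L0]=40
25. P3: load  L3  bus=[-]  L3: P0=I P1=I P2=I P3=M  mem[L3]=99
26. P2: load  L1  bus=[-]  L1: P0=I P1=I P2=M P3=I  mem[L1]=40
27. P3: load  L4  bus=[-]  L4: P0=I P1=I P2=I P3=M  mem[L4]=39

bus = BusRdX,Flush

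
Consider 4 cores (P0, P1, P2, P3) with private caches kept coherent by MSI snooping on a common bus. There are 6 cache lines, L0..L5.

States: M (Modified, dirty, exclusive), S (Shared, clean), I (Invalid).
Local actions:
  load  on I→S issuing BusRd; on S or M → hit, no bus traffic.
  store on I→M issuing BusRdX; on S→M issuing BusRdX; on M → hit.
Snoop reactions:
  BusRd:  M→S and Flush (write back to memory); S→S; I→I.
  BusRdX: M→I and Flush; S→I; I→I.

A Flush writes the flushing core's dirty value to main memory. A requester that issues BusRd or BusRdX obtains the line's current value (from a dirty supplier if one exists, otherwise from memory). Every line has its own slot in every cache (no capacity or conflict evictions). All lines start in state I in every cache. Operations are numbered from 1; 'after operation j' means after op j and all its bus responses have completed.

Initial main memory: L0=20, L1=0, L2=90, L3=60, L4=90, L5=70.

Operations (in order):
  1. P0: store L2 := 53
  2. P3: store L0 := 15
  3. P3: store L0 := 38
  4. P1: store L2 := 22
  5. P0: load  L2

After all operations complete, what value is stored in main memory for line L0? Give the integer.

memory[L0] = 20

1. P0: store L2 := 53  bus=[BusRdX]  L2: P0=M P1=I P2=I P3=I  mem[L2]=90
2. P3: store L0 := 15  bus=[BusRdX]  L0: P0=I P1=I P2=I P3=M  mem[L0]=20
3. P3: store L0 := 38  bus=[-]  L0: P0=I P1=I P2=I P3=M  mem[L0]=20
4. P1: store L2 := 22  bus=[BusRdX,Flush]  L2: P0=I P1=M P2=I P3=I  mem[L2]=53
5. P0: load  L2  bus=[BusRd,Flush]  L2: P0=S P1=S P2=I P3=I  mem[L2]=22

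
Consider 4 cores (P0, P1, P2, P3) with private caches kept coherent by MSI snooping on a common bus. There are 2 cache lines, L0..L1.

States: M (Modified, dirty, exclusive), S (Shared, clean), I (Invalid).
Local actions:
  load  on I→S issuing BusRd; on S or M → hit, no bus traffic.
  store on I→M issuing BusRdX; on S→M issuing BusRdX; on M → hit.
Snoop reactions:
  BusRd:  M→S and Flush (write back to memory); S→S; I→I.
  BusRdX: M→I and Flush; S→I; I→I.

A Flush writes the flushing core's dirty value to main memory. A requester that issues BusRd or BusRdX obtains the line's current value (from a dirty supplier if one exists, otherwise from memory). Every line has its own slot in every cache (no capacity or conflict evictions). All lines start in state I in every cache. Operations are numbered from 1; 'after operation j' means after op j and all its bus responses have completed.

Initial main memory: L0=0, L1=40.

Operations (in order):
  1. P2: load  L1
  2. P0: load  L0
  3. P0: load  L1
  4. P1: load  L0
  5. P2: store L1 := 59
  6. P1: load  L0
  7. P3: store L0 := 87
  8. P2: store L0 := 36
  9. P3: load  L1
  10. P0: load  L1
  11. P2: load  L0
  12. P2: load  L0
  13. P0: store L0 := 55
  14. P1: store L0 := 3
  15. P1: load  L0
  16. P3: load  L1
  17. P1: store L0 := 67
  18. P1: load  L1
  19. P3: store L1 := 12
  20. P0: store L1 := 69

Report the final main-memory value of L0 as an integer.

1. P2: load  L1  bus=[BusRd]  L1: P0=I P1=I P2=S P3=I  mem[L1]=40
2. P0: load  L0  bus=[BusRd]  L0: P0=S P1=I P2=I P3=I  mem[L0]=0
3. P0: load  L1  bus=[BusRd]  L1: P0=S P1=I P2=S P3=I  mem[L1]=40
4. P1: load  L0  bus=[BusRd]  L0: P0=S P1=S P2=I P3=I  mem[L0]=0
5. P2: store L1 := 59  bus=[BusRdX]  L1: P0=I P1=I P2=M P3=I  mem[L1]=40
6. P1: load  L0  bus=[-]  L0: P0=S P1=S P2=I P3=I  mem[L0]=0
7. P3: store L0 := 87  bus=[BusRdX]  L0: P0=I P1=I P2=I P3=M  mem[L0]=0
8. P2: store L0 := 36  bus=[BusRdX,Flush]  L0: P0=I P1=I P2=M P3=I  mem[L0]=87
9. P3: load  L1  bus=[BusRd,Flush]  L1: P0=I P1=I P2=S P3=S  mem[L1]=59
10. P0: load  L1  bus=[BusRd]  L1: P0=S P1=I P2=S P3=S  mem[L1]=59
11. P2: load  L0  bus=[-]  L0: P0=I P1=I P2=M P3=I  mem[L0]=87
12. P2: load  L0  bus=[-]  L0: P0=I P1=I P2=M P3=I  mem[L0]=87
13. P0: store L0 := 55  bus=[BusRdX,Flush]  L0: P0=M P1=I P2=I P3=I  mem[L0]=36
14. P1: store L0 := 3  bus=[BusRdX,Flush]  L0: P0=I P1=M P2=I P3=I  mem[L0]=55
15. P1: load  L0  bus=[-]  L0: P0=I P1=M P2=I P3=I  mem[L0]=55
16. P3: load  L1  bus=[-]  L1: P0=S P1=I P2=S P3=S  mem[L1]=59
17. P1: store L0 := 67  bus=[-]  L0: P0=I P1=M P2=I P3=I  mem[L0]=55
18. P1: load  L1  bus=[BusRd]  L1: P0=S P1=S P2=S P3=S  mem[L1]=59
19. P3: store L1 := 12  bus=[BusRdX]  L1: P0=I P1=I P2=I P3=M  mem[L1]=59
20. P0: store L1 := 69  bus=[BusRdX,Flush]  L1: P0=M P1=I P2=I P3=I  mem[L1]=12

memory[L0] = 55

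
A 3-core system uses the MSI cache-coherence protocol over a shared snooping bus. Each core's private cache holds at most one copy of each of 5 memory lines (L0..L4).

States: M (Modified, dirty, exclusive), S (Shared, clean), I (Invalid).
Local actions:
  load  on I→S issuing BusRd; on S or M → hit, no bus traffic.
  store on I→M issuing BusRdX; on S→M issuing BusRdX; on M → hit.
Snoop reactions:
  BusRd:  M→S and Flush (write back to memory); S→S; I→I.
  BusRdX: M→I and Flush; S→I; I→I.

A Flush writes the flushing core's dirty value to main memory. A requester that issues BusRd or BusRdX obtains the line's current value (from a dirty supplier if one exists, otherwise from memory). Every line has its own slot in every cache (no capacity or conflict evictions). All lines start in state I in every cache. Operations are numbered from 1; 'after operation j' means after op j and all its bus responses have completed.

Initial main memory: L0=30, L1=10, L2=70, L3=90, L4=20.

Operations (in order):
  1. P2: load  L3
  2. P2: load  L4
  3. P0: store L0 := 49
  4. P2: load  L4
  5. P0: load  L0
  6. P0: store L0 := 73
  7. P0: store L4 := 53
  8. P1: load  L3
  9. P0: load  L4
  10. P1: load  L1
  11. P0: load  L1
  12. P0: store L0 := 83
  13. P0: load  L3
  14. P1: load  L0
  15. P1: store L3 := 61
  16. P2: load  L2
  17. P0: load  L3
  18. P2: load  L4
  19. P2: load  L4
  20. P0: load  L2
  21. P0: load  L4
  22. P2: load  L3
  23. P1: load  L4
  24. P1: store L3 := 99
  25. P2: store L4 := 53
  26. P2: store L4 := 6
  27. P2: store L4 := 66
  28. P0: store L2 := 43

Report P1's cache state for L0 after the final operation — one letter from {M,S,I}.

step 1: P2: load  L3  ⟶  IIS  (L3)  txn=BusRd  M[L3]=90
step 2: P2: load  L4  ⟶  IIS  (L4)  txn=BusRd  M[L4]=20
step 3: P0: store L0 := 49  ⟶  MII  (L0)  txn=BusRdX  M[L0]=30
step 4: P2: load  L4  ⟶  IIS  (L4)  txn=∅  M[L4]=20
step 5: P0: load  L0  ⟶  MII  (L0)  txn=∅  M[L0]=30
step 6: P0: store L0 := 73  ⟶  MII  (L0)  txn=∅  M[L0]=30
step 7: P0: store L4 := 53  ⟶  MII  (L4)  txn=BusRdX  M[L4]=20
step 8: P1: load  L3  ⟶  ISS  (L3)  txn=BusRd  M[L3]=90
step 9: P0: load  L4  ⟶  MII  (L4)  txn=∅  M[L4]=20
step 10: P1: load  L1  ⟶  ISI  (L1)  txn=BusRd  M[L1]=10
step 11: P0: load  L1  ⟶  SSI  (L1)  txn=BusRd  M[L1]=10
step 12: P0: store L0 := 83  ⟶  MII  (L0)  txn=∅  M[L0]=30
step 13: P0: load  L3  ⟶  SSS  (L3)  txn=BusRd  M[L3]=90
step 14: P1: load  L0  ⟶  SSI  (L0)  txn=BusRd+Flush  M[L0]=83
step 15: P1: store L3 := 61  ⟶  IMI  (L3)  txn=BusRdX  M[L3]=90
step 16: P2: load  L2  ⟶  IIS  (L2)  txn=BusRd  M[L2]=70
step 17: P0: load  L3  ⟶  SSI  (L3)  txn=BusRd+Flush  M[L3]=61
step 18: P2: load  L4  ⟶  SIS  (L4)  txn=BusRd+Flush  M[L4]=53
step 19: P2: load  L4  ⟶  SIS  (L4)  txn=∅  M[L4]=53
step 20: P0: load  L2  ⟶  SIS  (L2)  txn=BusRd  M[L2]=70
step 21: P0: load  L4  ⟶  SIS  (L4)  txn=∅  M[L4]=53
step 22: P2: load  L3  ⟶  SSS  (L3)  txn=BusRd  M[L3]=61
step 23: P1: load  L4  ⟶  SSS  (L4)  txn=BusRd  M[L4]=53
step 24: P1: store L3 := 99  ⟶  IMI  (L3)  txn=BusRdX  M[L3]=61
step 25: P2: store L4 := 53  ⟶  IIM  (L4)  txn=BusRdX  M[L4]=53
step 26: P2: store L4 := 6  ⟶  IIM  (L4)  txn=∅  M[L4]=53
step 27: P2: store L4 := 66  ⟶  IIM  (L4)  txn=∅  M[L4]=53
step 28: P0: store L2 := 43  ⟶  MII  (L2)  txn=BusRdX  M[L2]=70

state = S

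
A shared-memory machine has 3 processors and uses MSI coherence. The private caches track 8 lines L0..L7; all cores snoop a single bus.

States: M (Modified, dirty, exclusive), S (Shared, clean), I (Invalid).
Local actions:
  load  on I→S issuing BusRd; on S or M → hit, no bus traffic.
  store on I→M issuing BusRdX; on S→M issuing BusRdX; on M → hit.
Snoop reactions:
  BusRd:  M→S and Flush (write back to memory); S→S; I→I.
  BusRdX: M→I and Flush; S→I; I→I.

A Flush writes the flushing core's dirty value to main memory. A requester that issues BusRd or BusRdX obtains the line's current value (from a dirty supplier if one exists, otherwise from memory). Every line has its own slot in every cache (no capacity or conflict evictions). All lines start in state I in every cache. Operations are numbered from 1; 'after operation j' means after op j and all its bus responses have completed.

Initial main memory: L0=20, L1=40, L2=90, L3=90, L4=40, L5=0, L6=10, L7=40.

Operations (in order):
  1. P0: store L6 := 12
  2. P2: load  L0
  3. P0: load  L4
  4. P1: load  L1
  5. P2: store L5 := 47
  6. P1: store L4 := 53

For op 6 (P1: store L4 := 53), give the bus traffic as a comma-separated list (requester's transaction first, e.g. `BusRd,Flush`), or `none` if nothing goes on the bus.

bus = BusRdX

[1] P0: store L6 := 12 | P0:M(12), P1:I, P2:I | bus: BusRdX
[2] P2: load  L0 | P0:I, P1:I, P2:S(20) | bus: BusRd
[3] P0: load  L4 | P0:S(40), P1:I, P2:I | bus: BusRd
[4] P1: load  L1 | P0:I, P1:S(40), P2:I | bus: BusRd
[5] P2: store L5 := 47 | P0:I, P1:I, P2:M(47) | bus: BusRdX
[6] P1: store L4 := 53 | P0:I, P1:M(53), P2:I | bus: BusRdX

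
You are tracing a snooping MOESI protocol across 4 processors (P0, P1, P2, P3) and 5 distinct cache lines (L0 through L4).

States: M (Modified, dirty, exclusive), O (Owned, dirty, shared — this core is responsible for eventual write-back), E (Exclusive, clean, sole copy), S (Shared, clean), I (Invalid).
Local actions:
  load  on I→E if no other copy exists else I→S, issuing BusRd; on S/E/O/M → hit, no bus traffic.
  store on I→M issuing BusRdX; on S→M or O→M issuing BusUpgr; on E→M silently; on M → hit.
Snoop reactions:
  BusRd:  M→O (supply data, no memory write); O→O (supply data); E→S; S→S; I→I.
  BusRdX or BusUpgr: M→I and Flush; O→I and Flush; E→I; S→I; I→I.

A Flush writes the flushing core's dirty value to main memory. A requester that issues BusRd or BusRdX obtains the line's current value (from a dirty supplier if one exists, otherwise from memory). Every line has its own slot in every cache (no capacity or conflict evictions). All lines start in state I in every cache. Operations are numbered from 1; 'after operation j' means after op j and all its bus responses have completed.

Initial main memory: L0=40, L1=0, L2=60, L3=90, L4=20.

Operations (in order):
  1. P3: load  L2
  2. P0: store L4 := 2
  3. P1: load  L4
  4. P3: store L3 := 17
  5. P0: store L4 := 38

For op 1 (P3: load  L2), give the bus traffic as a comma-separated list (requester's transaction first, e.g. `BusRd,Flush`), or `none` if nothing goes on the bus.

step 1: P3: load  L2  ⟶  IIIE  (L2)  txn=BusRd  M[L2]=60
step 2: P0: store L4 := 2  ⟶  MIII  (L4)  txn=BusRdX  M[L4]=20
step 3: P1: load  L4  ⟶  OSII  (L4)  txn=BusRd  M[L4]=20
step 4: P3: store L3 := 17  ⟶  IIIM  (L3)  txn=BusRdX  M[L3]=90
step 5: P0: store L4 := 38  ⟶  MIII  (L4)  txn=BusUpgr  M[L4]=20

bus = BusRd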